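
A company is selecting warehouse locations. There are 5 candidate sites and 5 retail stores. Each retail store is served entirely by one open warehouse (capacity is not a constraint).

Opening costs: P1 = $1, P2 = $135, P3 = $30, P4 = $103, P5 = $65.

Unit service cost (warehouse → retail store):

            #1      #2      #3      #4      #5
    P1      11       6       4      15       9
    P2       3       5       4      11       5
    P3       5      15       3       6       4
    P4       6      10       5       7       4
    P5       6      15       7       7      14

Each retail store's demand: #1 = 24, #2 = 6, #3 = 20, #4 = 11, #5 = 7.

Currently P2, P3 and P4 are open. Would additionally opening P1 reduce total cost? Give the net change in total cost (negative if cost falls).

Current service cost with {P2, P3, P4}: 256.
Adding P1: each retail store re-picks its cheapest; new service cost 256, saving 0.
Extra fixed cost: 1. Net change = 1 − 0 = 1.
(Totals: 524 → 525.)

No — net change +1 (cost rises by 1).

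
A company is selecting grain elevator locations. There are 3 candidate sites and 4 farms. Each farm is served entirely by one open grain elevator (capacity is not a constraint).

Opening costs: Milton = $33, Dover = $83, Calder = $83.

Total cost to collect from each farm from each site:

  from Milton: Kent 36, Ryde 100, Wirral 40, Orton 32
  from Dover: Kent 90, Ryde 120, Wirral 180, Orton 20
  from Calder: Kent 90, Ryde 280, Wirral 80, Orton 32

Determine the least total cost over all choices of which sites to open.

For any fixed open set, each farm goes to its cheapest open site; total = fixed + service.
{Milton}: Kent→Milton 36, Ryde→Milton 100, Wirral→Milton 40, Orton→Milton 32. Service 208; fixed 33; total 241.
{Milton, Dover}: service 196 + fixed 116 = 312
{Milton, Calder}: Kent→Milton 36, Ryde→Milton 100, Wirral→Milton 40, Orton→Milton 32. Service 208; fixed 116; total 324.
{Milton, Dover, Calder}: Kent→Milton 36, Ryde→Milton 100, Wirral→Milton 40, Orton→Dover 20. Service 196; fixed 199; total 395.
(All 7 nonempty subsets were checked; Milton only is lowest.)

Minimum total cost: 241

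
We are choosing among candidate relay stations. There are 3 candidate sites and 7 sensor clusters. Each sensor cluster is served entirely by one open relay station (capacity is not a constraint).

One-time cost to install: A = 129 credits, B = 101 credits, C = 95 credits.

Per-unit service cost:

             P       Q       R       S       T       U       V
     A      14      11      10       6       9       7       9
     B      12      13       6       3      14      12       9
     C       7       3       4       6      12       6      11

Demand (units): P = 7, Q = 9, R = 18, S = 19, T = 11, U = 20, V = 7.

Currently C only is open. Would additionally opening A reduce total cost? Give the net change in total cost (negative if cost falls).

No — net change +82 (cost rises by 82).

Current service cost with {C}: 591.
Adding A: each sensor cluster re-picks its cheapest; new service cost 544, saving 47.
Extra fixed cost: 129. Net change = 129 − 47 = 82.
(Totals: 686 → 768.)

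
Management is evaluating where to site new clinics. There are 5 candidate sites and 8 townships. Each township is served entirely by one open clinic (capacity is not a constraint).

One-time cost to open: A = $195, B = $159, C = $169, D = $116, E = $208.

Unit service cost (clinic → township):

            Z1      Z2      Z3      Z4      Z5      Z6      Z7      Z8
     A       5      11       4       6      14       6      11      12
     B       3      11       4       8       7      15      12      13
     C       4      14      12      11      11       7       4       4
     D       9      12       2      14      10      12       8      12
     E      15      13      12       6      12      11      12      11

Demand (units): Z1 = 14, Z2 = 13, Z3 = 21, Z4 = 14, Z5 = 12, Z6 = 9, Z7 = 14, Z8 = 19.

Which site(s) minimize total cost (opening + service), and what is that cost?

For any fixed open set, each township goes to its cheapest open site; total = fixed + service.
{B, C}: Z1→B 3·14=42, Z2→B 11·13=143, Z3→B 4·21=84, Z4→B 8·14=112, Z5→B 7·12=84, Z6→C 7·9=63, Z7→C 4·14=56, Z8→C 4·19=76. Service 660; fixed 328; total 988.
{C, D}: Z1→C 4·14=56, Z2→D 12·13=156, Z3→D 2·21=42, Z4→C 11·14=154, Z5→D 10·12=120, Z6→C 7·9=63, Z7→C 4·14=56, Z8→C 4·19=76. Service 723; fixed 285; total 1008.
{A, C}: service 685 + fixed 364 = 1049
{A, B, C, D, E}: Z1→B 3·14=42, Z2→A 11·13=143, Z3→D 2·21=42, Z4→A 6·14=84, Z5→B 7·12=84, Z6→A 6·9=54, Z7→C 4·14=56, Z8→C 4·19=76. Service 581; fixed 847; total 1428.
No other subset beats 988.

Open B and C; minimum total cost 988.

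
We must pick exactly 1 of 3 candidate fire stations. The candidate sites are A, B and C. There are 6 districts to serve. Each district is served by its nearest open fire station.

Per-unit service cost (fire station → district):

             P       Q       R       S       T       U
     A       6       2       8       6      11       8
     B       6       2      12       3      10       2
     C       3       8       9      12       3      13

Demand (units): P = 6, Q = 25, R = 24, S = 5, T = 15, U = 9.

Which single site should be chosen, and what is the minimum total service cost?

Choose A only; total service cost 545.

With exactly 1 open, each district uses its cheapest among the chosen.
{A}: P→A 6·6=36, Q→A 2·25=50, R→A 8·24=192, S→A 6·5=30, T→A 11·15=165, U→A 8·9=72. Service cost 545.
{B}: service cost 557
{C}: service cost 656
Among all 3 size-1 choices, {A} is lowest.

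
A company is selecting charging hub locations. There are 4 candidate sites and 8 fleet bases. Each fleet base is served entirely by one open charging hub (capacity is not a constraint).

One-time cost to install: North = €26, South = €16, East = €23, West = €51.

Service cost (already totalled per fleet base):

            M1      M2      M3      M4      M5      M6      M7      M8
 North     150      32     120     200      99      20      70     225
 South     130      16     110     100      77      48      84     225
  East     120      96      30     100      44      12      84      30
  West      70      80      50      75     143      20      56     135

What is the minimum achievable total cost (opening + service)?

For any fixed open set, each fleet base goes to its cheapest open site; total = fixed + service.
{South, East, West}: M1→West 70, M2→South 16, M3→East 30, M4→West 75, M5→East 44, M6→East 12, M7→West 56, M8→East 30. Service 333; fixed 90; total 423.
{North, South, East, West}: M1→West 70, M2→South 16, M3→East 30, M4→West 75, M5→East 44, M6→East 12, M7→West 56, M8→East 30. Service 333; fixed 116; total 449.
{North, East, West}: M1→West 70, M2→North 32, M3→East 30, M4→West 75, M5→East 44, M6→East 12, M7→West 56, M8→East 30. Service 349; fixed 100; total 449.
{South}: M1→South 130, M2→South 16, M3→South 110, M4→South 100, M5→South 77, M6→South 48, M7→South 84, M8→South 225. Service 790; fixed 16; total 806.
No other subset beats 423.

Minimum total cost: 423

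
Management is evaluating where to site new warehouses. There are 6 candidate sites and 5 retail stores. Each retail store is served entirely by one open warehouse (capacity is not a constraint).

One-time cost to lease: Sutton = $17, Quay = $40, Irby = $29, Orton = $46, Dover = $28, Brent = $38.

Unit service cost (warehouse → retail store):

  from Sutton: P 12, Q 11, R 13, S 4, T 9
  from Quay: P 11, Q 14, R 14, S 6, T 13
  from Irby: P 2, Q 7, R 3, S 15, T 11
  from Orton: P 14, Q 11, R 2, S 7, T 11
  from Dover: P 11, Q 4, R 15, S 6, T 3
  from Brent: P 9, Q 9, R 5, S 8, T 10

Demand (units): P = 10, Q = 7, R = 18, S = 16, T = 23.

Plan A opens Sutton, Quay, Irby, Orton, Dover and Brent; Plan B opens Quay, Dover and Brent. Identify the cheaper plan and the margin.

Plan A: {Sutton, Quay, Irby, Orton, Dover, Brent}: P→Irby 2·10=20, Q→Dover 4·7=28, R→Orton 2·18=36, S→Sutton 4·16=64, T→Dover 3·23=69. Service 217; fixed 198; total 415.
Plan B: {Quay, Dover, Brent}: P→Brent 9·10=90, Q→Dover 4·7=28, R→Brent 5·18=90, S→Quay 6·16=96, T→Dover 3·23=69. Service 373; fixed 106; total 479.
Difference: |415 − 479| = 64.

Plan A is cheaper by 64.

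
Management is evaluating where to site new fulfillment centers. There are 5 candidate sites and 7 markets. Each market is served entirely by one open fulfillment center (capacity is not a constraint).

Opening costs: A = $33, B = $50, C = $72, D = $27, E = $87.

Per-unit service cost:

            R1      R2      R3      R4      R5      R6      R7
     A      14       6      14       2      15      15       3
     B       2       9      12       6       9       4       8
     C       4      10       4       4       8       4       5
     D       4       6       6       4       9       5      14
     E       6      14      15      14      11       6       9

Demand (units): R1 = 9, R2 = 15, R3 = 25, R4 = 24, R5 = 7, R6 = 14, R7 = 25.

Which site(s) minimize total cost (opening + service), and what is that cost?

For any fixed open set, each market goes to its cheapest open site; total = fixed + service.
{A, C}: R1→C 4·9=36, R2→A 6·15=90, R3→C 4·25=100, R4→A 2·24=48, R5→C 8·7=56, R6→C 4·14=56, R7→A 3·25=75. Service 461; fixed 105; total 566.
{A, D}: R1→D 4·9=36, R2→A 6·15=90, R3→D 6·25=150, R4→A 2·24=48, R5→D 9·7=63, R6→D 5·14=70, R7→A 3·25=75. Service 532; fixed 60; total 592.
{A, C, D}: service 461 + fixed 132 = 593
{A, B, C, D, E}: service 443 + fixed 269 = 712
No other subset beats 566.

Open A and C; minimum total cost 566.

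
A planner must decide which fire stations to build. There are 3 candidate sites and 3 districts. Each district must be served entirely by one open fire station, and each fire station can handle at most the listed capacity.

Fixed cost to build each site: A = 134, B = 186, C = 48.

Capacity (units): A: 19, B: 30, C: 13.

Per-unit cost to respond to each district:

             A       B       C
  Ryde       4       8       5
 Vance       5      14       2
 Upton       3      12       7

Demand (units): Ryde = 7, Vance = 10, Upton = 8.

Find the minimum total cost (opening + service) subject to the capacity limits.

Minimum total cost: 254

Open {A, C}: Ryde→A 4·7=28, Vance→C 2·10=20, Upton→A 3·8=24.
Loads: A carries 15/19, C carries 10/13. Service 72; fixed 182; total 254.
Next best feasible plan costs 291.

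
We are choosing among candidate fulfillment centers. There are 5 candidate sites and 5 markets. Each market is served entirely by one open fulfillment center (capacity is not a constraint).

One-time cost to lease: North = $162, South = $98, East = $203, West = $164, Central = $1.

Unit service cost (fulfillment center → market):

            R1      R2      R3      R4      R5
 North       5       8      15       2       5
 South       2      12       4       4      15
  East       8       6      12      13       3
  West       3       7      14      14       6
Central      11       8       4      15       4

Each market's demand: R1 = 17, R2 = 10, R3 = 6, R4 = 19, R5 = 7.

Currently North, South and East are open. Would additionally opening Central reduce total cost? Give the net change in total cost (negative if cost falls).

Current service cost with {North, South, East}: 177.
Adding Central: each market re-picks its cheapest; new service cost 177, saving 0.
Extra fixed cost: 1. Net change = 1 − 0 = 1.
(Totals: 640 → 641.)

No — net change +1 (cost rises by 1).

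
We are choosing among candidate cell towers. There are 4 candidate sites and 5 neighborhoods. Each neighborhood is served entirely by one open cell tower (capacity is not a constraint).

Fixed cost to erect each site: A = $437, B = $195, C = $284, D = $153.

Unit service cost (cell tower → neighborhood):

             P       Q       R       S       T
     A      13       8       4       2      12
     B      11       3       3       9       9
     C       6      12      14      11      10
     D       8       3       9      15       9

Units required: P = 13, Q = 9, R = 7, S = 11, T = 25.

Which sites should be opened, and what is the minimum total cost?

For any fixed open set, each neighborhood goes to its cheapest open site; total = fixed + service.
{B}: P→B 11·13=143, Q→B 3·9=27, R→B 3·7=21, S→B 9·11=99, T→B 9·25=225. Service 515; fixed 195; total 710.
{D}: P→D 8·13=104, Q→D 3·9=27, R→D 9·7=63, S→D 15·11=165, T→D 9·25=225. Service 584; fixed 153; total 737.
{B, D}: service 476 + fixed 348 = 824
{A, B, C, D}: P→C 6·13=78, Q→B 3·9=27, R→B 3·7=21, S→A 2·11=22, T→B 9·25=225. Service 373; fixed 1069; total 1442.
(All 15 nonempty subsets were checked; B only is lowest.)

Open B only; minimum total cost 710.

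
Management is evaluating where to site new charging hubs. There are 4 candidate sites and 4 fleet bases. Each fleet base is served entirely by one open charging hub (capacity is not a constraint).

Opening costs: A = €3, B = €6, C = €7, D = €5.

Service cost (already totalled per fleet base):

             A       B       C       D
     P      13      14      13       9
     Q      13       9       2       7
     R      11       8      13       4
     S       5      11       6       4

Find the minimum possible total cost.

Minimum total cost: 29

For any fixed open set, each fleet base goes to its cheapest open site; total = fixed + service.
{D}: P→D 9, Q→D 7, R→D 4, S→D 4. Service 24; fixed 5; total 29.
{C, D}: service 19 + fixed 12 = 31
{A, D}: P→D 9, Q→D 7, R→D 4, S→D 4. Service 24; fixed 8; total 32.
{A, B, C, D}: P→D 9, Q→C 2, R→D 4, S→D 4. Service 19; fixed 21; total 40.
No other subset beats 29.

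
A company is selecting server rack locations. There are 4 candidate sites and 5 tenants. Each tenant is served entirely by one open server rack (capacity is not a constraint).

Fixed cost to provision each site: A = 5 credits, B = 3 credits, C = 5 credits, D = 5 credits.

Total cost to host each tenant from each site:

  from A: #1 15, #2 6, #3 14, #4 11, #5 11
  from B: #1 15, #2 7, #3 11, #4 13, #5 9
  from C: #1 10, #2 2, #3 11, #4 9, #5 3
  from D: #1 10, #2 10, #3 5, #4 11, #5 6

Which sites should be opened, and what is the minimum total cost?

For any fixed open set, each tenant goes to its cheapest open site; total = fixed + service.
{C, D}: #1→C 10, #2→C 2, #3→D 5, #4→C 9, #5→C 3. Service 29; fixed 10; total 39.
{C}: #1→C 10, #2→C 2, #3→C 11, #4→C 9, #5→C 3. Service 35; fixed 5; total 40.
{B, C, D}: service 29 + fixed 13 = 42
{A, B, C, D}: service 29 + fixed 18 = 47
(All 15 nonempty subsets were checked; C and D is lowest.)

Open C and D; minimum total cost 39.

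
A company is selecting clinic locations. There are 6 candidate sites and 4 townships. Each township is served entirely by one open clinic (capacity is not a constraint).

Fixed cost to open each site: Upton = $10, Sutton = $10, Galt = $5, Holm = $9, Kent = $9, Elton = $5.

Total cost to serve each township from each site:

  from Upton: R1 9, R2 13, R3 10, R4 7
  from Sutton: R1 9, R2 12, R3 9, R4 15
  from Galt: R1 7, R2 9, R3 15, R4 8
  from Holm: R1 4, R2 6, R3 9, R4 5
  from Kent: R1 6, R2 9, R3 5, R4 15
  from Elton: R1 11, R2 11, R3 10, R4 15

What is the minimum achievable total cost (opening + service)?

For any fixed open set, each township goes to its cheapest open site; total = fixed + service.
{Holm}: R1→Holm 4, R2→Holm 6, R3→Holm 9, R4→Holm 5. Service 24; fixed 9; total 33.
{Galt, Holm}: service 24 + fixed 14 = 38
{Holm, Kent}: service 20 + fixed 18 = 38
{Upton, Sutton, Galt, Holm, Kent, Elton}: R1→Holm 4, R2→Holm 6, R3→Kent 5, R4→Holm 5. Service 20; fixed 48; total 68.
No other subset beats 33.

Minimum total cost: 33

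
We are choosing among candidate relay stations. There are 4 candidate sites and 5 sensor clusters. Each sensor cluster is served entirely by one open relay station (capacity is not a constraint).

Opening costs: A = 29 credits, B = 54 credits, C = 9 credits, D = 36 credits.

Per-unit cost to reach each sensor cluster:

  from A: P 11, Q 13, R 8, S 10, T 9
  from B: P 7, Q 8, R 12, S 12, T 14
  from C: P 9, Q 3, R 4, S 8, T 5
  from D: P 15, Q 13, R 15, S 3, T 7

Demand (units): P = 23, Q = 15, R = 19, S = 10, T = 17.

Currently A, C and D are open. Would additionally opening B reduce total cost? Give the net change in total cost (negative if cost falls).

Current service cost with {A, C, D}: 443.
Adding B: each sensor cluster re-picks its cheapest; new service cost 397, saving 46.
Extra fixed cost: 54. Net change = 54 − 46 = 8.
(Totals: 517 → 525.)

No — net change +8 (cost rises by 8).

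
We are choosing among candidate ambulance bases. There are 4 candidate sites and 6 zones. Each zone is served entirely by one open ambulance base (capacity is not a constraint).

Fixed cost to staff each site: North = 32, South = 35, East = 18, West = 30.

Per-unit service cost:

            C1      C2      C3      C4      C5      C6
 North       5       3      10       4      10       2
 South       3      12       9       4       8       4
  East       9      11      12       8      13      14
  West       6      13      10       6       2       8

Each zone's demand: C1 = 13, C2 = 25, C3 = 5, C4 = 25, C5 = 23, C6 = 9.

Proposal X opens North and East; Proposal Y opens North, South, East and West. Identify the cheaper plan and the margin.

Proposal Y is cheaper by 150.

Proposal X: {North, East}: C1→North 5·13=65, C2→North 3·25=75, C3→North 10·5=50, C4→North 4·25=100, C5→North 10·23=230, C6→North 2·9=18. Service 538; fixed 50; total 588.
Proposal Y: {North, South, East, West}: C1→South 3·13=39, C2→North 3·25=75, C3→South 9·5=45, C4→North 4·25=100, C5→West 2·23=46, C6→North 2·9=18. Service 323; fixed 115; total 438.
Difference: |588 − 438| = 150.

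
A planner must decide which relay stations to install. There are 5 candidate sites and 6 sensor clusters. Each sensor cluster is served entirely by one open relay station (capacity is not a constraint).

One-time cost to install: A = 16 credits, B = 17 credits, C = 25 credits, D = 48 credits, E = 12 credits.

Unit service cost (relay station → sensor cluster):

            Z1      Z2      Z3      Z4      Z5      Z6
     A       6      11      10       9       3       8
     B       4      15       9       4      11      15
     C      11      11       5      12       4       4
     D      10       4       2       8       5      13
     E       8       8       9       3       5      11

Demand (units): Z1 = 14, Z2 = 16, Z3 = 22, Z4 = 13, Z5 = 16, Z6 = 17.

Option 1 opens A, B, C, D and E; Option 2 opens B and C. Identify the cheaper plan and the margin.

Option 1 is cheaper by 131.

Option 1: {A, B, C, D, E}: Z1→B 4·14=56, Z2→D 4·16=64, Z3→D 2·22=44, Z4→E 3·13=39, Z5→A 3·16=48, Z6→C 4·17=68. Service 319; fixed 118; total 437.
Option 2: {B, C}: Z1→B 4·14=56, Z2→C 11·16=176, Z3→C 5·22=110, Z4→B 4·13=52, Z5→C 4·16=64, Z6→C 4·17=68. Service 526; fixed 42; total 568.
Difference: |437 − 568| = 131.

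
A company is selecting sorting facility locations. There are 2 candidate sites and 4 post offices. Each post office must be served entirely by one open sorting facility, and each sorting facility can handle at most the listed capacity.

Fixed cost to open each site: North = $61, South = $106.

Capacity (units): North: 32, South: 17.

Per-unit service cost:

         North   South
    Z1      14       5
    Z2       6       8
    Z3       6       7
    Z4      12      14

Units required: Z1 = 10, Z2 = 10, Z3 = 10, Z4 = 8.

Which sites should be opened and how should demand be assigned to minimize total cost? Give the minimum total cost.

Minimum total cost: 433

Open {North, South}: Z1→South 5·10=50, Z2→North 6·10=60, Z3→North 6·10=60, Z4→North 12·8=96.
Loads: North carries 28/32, South carries 10/17. Service 266; fixed 167; total 433.
Next best feasible plan costs 533.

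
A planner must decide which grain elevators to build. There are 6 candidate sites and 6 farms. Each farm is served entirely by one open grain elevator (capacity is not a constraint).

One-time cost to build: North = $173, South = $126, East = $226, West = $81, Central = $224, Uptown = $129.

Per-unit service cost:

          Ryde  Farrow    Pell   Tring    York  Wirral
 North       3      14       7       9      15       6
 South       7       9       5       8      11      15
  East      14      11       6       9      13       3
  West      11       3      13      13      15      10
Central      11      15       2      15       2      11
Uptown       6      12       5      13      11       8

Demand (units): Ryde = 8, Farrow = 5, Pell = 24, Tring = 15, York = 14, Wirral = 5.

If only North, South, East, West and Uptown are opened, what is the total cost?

Total cost: 1183

Each farm is assigned to its cheapest site among the open ones.
{North, South, East, West, Uptown}: Ryde→North 3·8=24, Farrow→West 3·5=15, Pell→South 5·24=120, Tring→South 8·15=120, York→South 11·14=154, Wirral→East 3·5=15. Service 448; fixed 735; total 1183.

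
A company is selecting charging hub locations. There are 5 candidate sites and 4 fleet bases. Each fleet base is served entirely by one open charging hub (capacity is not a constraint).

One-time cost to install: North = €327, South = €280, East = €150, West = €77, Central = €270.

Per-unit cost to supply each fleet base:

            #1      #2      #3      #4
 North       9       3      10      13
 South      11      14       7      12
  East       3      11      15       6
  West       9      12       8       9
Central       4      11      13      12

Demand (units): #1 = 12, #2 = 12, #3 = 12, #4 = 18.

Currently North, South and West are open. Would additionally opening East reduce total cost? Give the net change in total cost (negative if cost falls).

Current service cost with {North, South, West}: 390.
Adding East: each fleet base re-picks its cheapest; new service cost 264, saving 126.
Extra fixed cost: 150. Net change = 150 − 126 = 24.
(Totals: 1074 → 1098.)

No — net change +24 (cost rises by 24).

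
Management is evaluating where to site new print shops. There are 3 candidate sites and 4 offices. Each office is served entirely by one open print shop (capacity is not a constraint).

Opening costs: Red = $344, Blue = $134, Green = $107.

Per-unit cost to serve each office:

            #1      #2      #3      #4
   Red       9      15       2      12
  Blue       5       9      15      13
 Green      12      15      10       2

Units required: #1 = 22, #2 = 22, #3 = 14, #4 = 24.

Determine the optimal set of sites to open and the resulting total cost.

Open Blue and Green; minimum total cost 737.

For any fixed open set, each office goes to its cheapest open site; total = fixed + service.
{Blue, Green}: #1→Blue 5·22=110, #2→Blue 9·22=198, #3→Green 10·14=140, #4→Green 2·24=48. Service 496; fixed 241; total 737.
{Green}: #1→Green 12·22=264, #2→Green 15·22=330, #3→Green 10·14=140, #4→Green 2·24=48. Service 782; fixed 107; total 889.
{Blue}: service 830 + fixed 134 = 964
{Red, Blue, Green}: #1→Blue 5·22=110, #2→Blue 9·22=198, #3→Red 2·14=28, #4→Green 2·24=48. Service 384; fixed 585; total 969.
No other subset beats 737.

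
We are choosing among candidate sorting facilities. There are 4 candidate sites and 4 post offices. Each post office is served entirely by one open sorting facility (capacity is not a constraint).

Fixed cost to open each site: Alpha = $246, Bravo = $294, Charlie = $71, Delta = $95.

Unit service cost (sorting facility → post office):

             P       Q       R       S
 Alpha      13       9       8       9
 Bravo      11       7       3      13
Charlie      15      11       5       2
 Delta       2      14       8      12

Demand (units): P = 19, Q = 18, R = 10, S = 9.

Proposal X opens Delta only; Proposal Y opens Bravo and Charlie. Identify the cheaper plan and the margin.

Proposal X is cheaper by 175.

Proposal X: {Delta}: P→Delta 2·19=38, Q→Delta 14·18=252, R→Delta 8·10=80, S→Delta 12·9=108. Service 478; fixed 95; total 573.
Proposal Y: {Bravo, Charlie}: P→Bravo 11·19=209, Q→Bravo 7·18=126, R→Bravo 3·10=30, S→Charlie 2·9=18. Service 383; fixed 365; total 748.
Difference: |573 − 748| = 175.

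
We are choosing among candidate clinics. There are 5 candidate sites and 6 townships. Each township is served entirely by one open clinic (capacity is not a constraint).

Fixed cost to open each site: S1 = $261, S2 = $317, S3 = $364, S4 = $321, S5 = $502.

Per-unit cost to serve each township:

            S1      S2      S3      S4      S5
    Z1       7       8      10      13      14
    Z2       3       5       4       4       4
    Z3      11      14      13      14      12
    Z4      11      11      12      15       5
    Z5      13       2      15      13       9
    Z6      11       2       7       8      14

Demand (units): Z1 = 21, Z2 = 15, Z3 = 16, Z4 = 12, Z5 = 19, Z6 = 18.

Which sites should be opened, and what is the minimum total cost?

Open S2 only; minimum total cost 990.

For any fixed open set, each township goes to its cheapest open site; total = fixed + service.
{S2}: Z1→S2 8·21=168, Z2→S2 5·15=75, Z3→S2 14·16=224, Z4→S2 11·12=132, Z5→S2 2·19=38, Z6→S2 2·18=36. Service 673; fixed 317; total 990.
{S1, S2}: Z1→S1 7·21=147, Z2→S1 3·15=45, Z3→S1 11·16=176, Z4→S1 11·12=132, Z5→S2 2·19=38, Z6→S2 2·18=36. Service 574; fixed 578; total 1152.
{S1}: service 945 + fixed 261 = 1206
{S1, S2, S3, S4, S5}: Z1→S1 7·21=147, Z2→S1 3·15=45, Z3→S1 11·16=176, Z4→S5 5·12=60, Z5→S2 2·19=38, Z6→S2 2·18=36. Service 502; fixed 1765; total 2267.
No other subset beats 990.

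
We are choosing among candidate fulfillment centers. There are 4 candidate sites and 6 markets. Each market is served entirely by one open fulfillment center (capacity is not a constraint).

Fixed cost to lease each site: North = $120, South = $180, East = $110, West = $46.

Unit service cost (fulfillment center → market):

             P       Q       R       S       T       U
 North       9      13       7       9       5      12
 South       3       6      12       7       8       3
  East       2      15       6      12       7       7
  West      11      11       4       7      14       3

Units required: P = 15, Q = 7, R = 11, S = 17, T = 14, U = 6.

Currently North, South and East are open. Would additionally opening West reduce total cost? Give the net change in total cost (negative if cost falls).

No — net change +24 (cost rises by 24).

Current service cost with {North, South, East}: 345.
Adding West: each market re-picks its cheapest; new service cost 323, saving 22.
Extra fixed cost: 46. Net change = 46 − 22 = 24.
(Totals: 755 → 779.)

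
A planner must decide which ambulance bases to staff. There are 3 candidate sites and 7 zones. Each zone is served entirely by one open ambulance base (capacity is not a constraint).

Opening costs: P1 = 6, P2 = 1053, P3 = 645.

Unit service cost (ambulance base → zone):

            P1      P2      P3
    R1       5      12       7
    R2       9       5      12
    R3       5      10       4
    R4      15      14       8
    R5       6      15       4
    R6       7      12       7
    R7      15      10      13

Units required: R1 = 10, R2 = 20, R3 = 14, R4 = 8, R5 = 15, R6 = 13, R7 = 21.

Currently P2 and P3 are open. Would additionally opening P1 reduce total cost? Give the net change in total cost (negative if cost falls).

Yes — net change −14 (cost falls by 14).

Current service cost with {P2, P3}: 651.
Adding P1: each zone re-picks its cheapest; new service cost 631, saving 20.
Extra fixed cost: 6. Net change = 6 − 20 = -14.
(Totals: 2349 → 2335.)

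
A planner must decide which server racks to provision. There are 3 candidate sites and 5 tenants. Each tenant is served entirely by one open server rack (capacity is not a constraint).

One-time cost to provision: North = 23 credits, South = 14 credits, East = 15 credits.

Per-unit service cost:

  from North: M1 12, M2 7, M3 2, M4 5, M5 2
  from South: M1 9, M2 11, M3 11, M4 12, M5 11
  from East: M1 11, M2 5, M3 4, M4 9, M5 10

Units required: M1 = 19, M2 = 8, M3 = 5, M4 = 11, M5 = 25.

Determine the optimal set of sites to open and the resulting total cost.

For any fixed open set, each tenant goes to its cheapest open site; total = fixed + service.
{North, South, East}: M1→South 9·19=171, M2→East 5·8=40, M3→North 2·5=10, M4→North 5·11=55, M5→North 2·25=50. Service 326; fixed 52; total 378.
{North, South}: service 342 + fixed 37 = 379
{North, East}: M1→East 11·19=209, M2→East 5·8=40, M3→North 2·5=10, M4→North 5·11=55, M5→North 2·25=50. Service 364; fixed 38; total 402.
{South}: service 721 + fixed 14 = 735
No other subset beats 378.

Open North, South and East; minimum total cost 378.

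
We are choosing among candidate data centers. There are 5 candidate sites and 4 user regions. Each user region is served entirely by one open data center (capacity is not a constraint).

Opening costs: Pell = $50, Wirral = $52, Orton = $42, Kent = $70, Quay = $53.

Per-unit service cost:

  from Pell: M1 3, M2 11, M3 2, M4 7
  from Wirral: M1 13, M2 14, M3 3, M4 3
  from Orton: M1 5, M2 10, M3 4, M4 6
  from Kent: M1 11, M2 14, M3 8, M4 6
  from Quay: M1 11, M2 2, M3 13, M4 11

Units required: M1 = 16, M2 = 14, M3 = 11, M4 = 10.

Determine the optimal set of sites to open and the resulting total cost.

Open Pell and Quay; minimum total cost 271.

For any fixed open set, each user region goes to its cheapest open site; total = fixed + service.
{Pell, Quay}: M1→Pell 3·16=48, M2→Quay 2·14=28, M3→Pell 2·11=22, M4→Pell 7·10=70. Service 168; fixed 103; total 271.
{Pell, Wirral, Quay}: M1→Pell 3·16=48, M2→Quay 2·14=28, M3→Pell 2·11=22, M4→Wirral 3·10=30. Service 128; fixed 155; total 283.
{Pell, Orton, Quay}: M1→Pell 3·16=48, M2→Quay 2·14=28, M3→Pell 2·11=22, M4→Orton 6·10=60. Service 158; fixed 145; total 303.
{Pell, Wirral, Orton, Kent, Quay}: service 128 + fixed 267 = 395
No other subset beats 271.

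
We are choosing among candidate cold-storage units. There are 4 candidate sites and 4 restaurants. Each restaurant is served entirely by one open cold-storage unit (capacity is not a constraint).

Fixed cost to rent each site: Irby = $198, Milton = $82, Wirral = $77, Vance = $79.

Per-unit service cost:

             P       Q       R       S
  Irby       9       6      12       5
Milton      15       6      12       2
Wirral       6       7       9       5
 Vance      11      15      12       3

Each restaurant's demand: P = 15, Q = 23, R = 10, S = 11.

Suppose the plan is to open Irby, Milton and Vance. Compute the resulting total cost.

Total cost: 774

Each restaurant is assigned to its cheapest site among the open ones.
{Irby, Milton, Vance}: P→Irby 9·15=135, Q→Irby 6·23=138, R→Irby 12·10=120, S→Milton 2·11=22. Service 415; fixed 359; total 774.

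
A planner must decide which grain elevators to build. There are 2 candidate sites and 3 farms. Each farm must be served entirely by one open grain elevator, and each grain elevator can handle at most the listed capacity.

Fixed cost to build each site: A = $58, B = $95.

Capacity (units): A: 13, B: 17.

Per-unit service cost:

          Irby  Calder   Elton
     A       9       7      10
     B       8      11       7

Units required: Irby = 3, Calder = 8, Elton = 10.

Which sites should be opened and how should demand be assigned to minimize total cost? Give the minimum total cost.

Minimum total cost: 303

Open {A, B}: Irby→B 8·3=24, Calder→A 7·8=56, Elton→B 7·10=70.
Loads: A carries 8/13, B carries 13/17. Service 150; fixed 153; total 303.
Next best feasible plan costs 306.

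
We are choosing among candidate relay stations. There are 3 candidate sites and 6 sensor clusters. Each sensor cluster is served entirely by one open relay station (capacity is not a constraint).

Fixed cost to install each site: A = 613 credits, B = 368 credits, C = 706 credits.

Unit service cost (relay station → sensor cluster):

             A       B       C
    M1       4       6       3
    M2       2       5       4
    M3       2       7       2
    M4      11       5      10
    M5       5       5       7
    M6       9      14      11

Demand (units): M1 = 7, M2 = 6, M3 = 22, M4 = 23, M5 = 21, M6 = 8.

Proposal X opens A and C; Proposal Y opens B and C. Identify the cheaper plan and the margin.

Proposal X: {A, C}: M1→C 3·7=21, M2→A 2·6=12, M3→A 2·22=44, M4→C 10·23=230, M5→A 5·21=105, M6→A 9·8=72. Service 484; fixed 1319; total 1803.
Proposal Y: {B, C}: M1→C 3·7=21, M2→C 4·6=24, M3→C 2·22=44, M4→B 5·23=115, M5→B 5·21=105, M6→C 11·8=88. Service 397; fixed 1074; total 1471.
Difference: |1803 − 1471| = 332.

Proposal Y is cheaper by 332.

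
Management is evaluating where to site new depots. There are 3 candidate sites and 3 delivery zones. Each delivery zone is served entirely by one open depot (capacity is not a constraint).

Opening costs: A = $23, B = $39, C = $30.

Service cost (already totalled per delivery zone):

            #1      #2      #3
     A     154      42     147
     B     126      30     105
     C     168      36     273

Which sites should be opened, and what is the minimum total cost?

For any fixed open set, each delivery zone goes to its cheapest open site; total = fixed + service.
{B}: #1→B 126, #2→B 30, #3→B 105. Service 261; fixed 39; total 300.
{A, B}: service 261 + fixed 62 = 323
{B, C}: service 261 + fixed 69 = 330
{A, B, C}: service 261 + fixed 92 = 353
(All 7 nonempty subsets were checked; B only is lowest.)

Open B only; minimum total cost 300.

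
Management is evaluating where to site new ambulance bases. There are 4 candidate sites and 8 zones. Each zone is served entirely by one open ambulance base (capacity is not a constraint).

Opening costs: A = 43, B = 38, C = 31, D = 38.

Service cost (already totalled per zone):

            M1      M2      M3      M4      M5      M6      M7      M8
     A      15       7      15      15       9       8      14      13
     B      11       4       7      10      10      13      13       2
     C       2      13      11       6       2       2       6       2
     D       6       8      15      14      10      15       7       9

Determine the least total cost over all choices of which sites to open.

For any fixed open set, each zone goes to its cheapest open site; total = fixed + service.
{C}: M1→C 2, M2→C 13, M3→C 11, M4→C 6, M5→C 2, M6→C 2, M7→C 6, M8→C 2. Service 44; fixed 31; total 75.
{B, C}: M1→C 2, M2→B 4, M3→B 7, M4→C 6, M5→C 2, M6→C 2, M7→C 6, M8→B 2. Service 31; fixed 69; total 100.
{B}: service 70 + fixed 38 = 108
{A, B, C, D}: M1→C 2, M2→B 4, M3→B 7, M4→C 6, M5→C 2, M6→C 2, M7→C 6, M8→B 2. Service 31; fixed 150; total 181.
(All 15 nonempty subsets were checked; C only is lowest.)

Minimum total cost: 75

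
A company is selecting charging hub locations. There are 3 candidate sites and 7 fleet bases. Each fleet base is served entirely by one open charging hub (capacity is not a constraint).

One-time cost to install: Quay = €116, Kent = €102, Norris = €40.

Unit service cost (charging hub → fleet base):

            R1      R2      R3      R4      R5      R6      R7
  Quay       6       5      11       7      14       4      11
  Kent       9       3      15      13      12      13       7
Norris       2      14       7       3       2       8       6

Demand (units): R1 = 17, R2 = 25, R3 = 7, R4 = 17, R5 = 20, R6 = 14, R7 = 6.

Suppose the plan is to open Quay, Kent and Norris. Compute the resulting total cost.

Each fleet base is assigned to its cheapest site among the open ones.
{Quay, Kent, Norris}: R1→Norris 2·17=34, R2→Kent 3·25=75, R3→Norris 7·7=49, R4→Norris 3·17=51, R5→Norris 2·20=40, R6→Quay 4·14=56, R7→Norris 6·6=36. Service 341; fixed 258; total 599.

Total cost: 599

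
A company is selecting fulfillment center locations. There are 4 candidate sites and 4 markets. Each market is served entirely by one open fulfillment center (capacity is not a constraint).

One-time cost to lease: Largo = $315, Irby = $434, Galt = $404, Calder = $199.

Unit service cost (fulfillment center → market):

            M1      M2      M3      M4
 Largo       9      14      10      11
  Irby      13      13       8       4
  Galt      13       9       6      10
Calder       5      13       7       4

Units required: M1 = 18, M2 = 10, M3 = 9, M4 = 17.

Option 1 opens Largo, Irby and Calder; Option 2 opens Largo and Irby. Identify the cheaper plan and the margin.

Option 2 is cheaper by 118.

Option 1: {Largo, Irby, Calder}: M1→Calder 5·18=90, M2→Irby 13·10=130, M3→Calder 7·9=63, M4→Irby 4·17=68. Service 351; fixed 948; total 1299.
Option 2: {Largo, Irby}: M1→Largo 9·18=162, M2→Irby 13·10=130, M3→Irby 8·9=72, M4→Irby 4·17=68. Service 432; fixed 749; total 1181.
Difference: |1299 − 1181| = 118.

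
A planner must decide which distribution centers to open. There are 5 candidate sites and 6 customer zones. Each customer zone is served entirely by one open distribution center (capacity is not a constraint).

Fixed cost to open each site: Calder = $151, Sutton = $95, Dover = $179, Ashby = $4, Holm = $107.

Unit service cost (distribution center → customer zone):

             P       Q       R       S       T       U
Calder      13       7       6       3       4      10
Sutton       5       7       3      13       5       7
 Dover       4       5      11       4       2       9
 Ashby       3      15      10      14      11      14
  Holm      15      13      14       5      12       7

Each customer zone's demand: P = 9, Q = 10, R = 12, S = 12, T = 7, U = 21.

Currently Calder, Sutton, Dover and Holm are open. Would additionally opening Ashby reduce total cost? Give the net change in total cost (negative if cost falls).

Yes — net change −5 (cost falls by 5).

Current service cost with {Calder, Sutton, Dover, Holm}: 319.
Adding Ashby: each customer zone re-picks its cheapest; new service cost 310, saving 9.
Extra fixed cost: 4. Net change = 4 − 9 = -5.
(Totals: 851 → 846.)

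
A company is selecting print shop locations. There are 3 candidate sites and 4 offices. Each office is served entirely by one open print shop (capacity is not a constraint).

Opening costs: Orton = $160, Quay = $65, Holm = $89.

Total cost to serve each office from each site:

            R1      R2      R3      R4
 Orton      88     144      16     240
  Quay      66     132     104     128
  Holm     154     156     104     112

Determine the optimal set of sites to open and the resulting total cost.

Open Quay only; minimum total cost 495.

For any fixed open set, each office goes to its cheapest open site; total = fixed + service.
{Quay}: R1→Quay 66, R2→Quay 132, R3→Quay 104, R4→Quay 128. Service 430; fixed 65; total 495.
{Orton, Quay}: R1→Quay 66, R2→Quay 132, R3→Orton 16, R4→Quay 128. Service 342; fixed 225; total 567.
{Quay, Holm}: R1→Quay 66, R2→Quay 132, R3→Quay 104, R4→Holm 112. Service 414; fixed 154; total 568.
{Orton, Quay, Holm}: R1→Quay 66, R2→Quay 132, R3→Orton 16, R4→Holm 112. Service 326; fixed 314; total 640.
No other subset beats 495.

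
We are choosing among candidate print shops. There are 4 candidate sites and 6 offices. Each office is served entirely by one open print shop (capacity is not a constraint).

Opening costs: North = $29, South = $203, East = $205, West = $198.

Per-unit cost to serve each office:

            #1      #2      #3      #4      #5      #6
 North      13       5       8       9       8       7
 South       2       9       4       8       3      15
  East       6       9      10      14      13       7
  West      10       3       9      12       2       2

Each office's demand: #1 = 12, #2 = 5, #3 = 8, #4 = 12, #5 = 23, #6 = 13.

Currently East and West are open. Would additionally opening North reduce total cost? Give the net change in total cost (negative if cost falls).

Yes — net change −15 (cost falls by 15).

Current service cost with {East, West}: 375.
Adding North: each office re-picks its cheapest; new service cost 331, saving 44.
Extra fixed cost: 29. Net change = 29 − 44 = -15.
(Totals: 778 → 763.)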